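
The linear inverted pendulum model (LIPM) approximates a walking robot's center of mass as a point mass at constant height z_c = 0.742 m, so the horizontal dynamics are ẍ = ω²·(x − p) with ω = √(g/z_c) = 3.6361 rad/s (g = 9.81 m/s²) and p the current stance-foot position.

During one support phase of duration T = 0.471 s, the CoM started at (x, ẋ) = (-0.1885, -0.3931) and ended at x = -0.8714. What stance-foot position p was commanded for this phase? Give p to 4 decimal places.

ωT = 3.6361·0.471 = 1.712603; cosh(ωT) = 2.861884, sinh(ωT) = 2.681489
x(T) = p + (x₀−p)·cosh(ωT) + (ẋ₀/ω)·sinh(ωT) ⇒ p·(1 − cosh) = x(T) − x₀·cosh − (ẋ₀/ω)·sinh
numerator   = -0.8714 − (-0.1885)·2.861884 − (-0.3931/3.6361)·2.681489 = -0.042038
denominator = 1 − 2.861884 = -1.861884
p = -0.042038 / -1.861884 = 0.0226

p = 0.0226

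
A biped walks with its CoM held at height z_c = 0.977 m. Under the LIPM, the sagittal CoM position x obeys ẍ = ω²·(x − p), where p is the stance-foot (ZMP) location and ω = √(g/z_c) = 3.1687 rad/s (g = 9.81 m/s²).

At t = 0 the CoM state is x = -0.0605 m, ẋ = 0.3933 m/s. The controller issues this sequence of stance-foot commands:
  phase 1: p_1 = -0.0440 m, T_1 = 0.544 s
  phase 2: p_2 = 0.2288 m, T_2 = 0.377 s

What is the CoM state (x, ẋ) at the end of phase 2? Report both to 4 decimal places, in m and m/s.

x = 0.7294, ẋ = 1.8720

phase 1: p=-0.0440, T=0.544, ωT=1.723773, cosh=2.892015, sinh=2.713623; start (x,ẋ)=(-0.060500, 0.393300) → end (x,ẋ)=(0.245097, 0.995552)
phase 2: p=0.2288, T=0.377, ωT=1.194600, cosh=1.802531, sinh=1.499706; start (x,ẋ)=(0.245097, 0.995552) → end (x,ẋ)=(0.729359, 1.871960)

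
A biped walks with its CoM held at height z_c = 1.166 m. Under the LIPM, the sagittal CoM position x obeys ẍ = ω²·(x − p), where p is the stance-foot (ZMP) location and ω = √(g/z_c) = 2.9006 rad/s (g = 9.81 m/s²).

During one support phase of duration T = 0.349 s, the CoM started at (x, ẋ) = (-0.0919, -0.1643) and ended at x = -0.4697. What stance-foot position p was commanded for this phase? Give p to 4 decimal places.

ωT = 2.9006·0.349 = 1.012309; cosh(ωT) = 1.557664, sinh(ωT) = 1.194285
x(T) = p + (x₀−p)·cosh(ωT) + (ẋ₀/ω)·sinh(ωT) ⇒ p·(1 − cosh) = x(T) − x₀·cosh − (ẋ₀/ω)·sinh
numerator   = -0.4697 − (-0.0919)·1.557664 − (-0.1643/2.9006)·1.194285 = -0.258902
denominator = 1 − 1.557664 = -0.557664
p = -0.258902 / -0.557664 = 0.4643

p = 0.4643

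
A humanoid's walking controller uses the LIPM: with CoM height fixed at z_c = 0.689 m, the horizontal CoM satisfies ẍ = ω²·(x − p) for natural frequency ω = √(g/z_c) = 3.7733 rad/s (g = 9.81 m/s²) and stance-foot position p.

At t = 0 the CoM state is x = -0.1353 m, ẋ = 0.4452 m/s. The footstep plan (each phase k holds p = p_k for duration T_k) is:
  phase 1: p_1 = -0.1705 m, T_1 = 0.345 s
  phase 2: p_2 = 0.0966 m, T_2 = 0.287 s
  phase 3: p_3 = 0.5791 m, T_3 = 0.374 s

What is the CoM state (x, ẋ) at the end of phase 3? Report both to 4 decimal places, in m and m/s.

x = 1.3114, ẋ = 3.2975

phase 1: p=-0.1705, T=0.345, ωT=1.301788, cosh=1.973955, sinh=1.701910; start (x,ẋ)=(-0.135300, 0.445200) → end (x,ẋ)=(0.099786, 1.104853)
phase 2: p=0.0966, T=0.287, ωT=1.082937, cosh=1.645970, sinh=1.307371; start (x,ẋ)=(0.099786, 1.104853) → end (x,ẋ)=(0.484653, 1.834273)
phase 3: p=0.5791, T=0.374, ωT=1.411214, cosh=2.172389, sinh=1.928542; start (x,ẋ)=(0.484653, 1.834273) → end (x,ẋ)=(1.311426, 3.297470)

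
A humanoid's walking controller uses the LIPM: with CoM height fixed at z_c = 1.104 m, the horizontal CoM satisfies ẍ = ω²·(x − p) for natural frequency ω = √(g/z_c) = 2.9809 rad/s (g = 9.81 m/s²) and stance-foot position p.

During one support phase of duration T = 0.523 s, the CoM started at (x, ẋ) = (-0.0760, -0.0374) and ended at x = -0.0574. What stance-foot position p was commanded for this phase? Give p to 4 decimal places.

ωT = 2.9809·0.523 = 1.559011; cosh(ωT) = 2.482230, sinh(ωT) = 2.271886
x(T) = p + (x₀−p)·cosh(ωT) + (ẋ₀/ω)·sinh(ωT) ⇒ p·(1 − cosh) = x(T) − x₀·cosh − (ẋ₀/ω)·sinh
numerator   = -0.0574 − (-0.0760)·2.482230 − (-0.0374/2.9809)·2.271886 = 0.159754
denominator = 1 − 2.482230 = -1.482230
p = 0.159754 / -1.482230 = -0.1078

p = -0.1078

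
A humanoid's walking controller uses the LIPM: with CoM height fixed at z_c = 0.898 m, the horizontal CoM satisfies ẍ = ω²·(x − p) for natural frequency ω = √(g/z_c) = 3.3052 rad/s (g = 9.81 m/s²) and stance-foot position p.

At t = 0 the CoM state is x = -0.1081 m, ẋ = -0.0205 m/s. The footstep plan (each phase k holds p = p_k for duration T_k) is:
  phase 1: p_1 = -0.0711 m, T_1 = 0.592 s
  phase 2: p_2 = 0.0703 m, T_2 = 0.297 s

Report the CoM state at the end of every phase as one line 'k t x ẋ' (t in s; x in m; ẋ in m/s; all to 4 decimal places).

phase 1: p=-0.0711, T=0.592, ωT=1.956678, cosh=3.608556, sinh=3.467229; start (x,ẋ)=(-0.108100, -0.020500) → end (x,ẋ)=(-0.226122, -0.497991)
phase 2: p=0.0703, T=0.297, ωT=0.981644, cosh=1.521768, sinh=1.147073; start (x,ẋ)=(-0.226122, -0.497991) → end (x,ẋ)=(-0.553613, -1.881652)

1 0.5920 -0.2261 -0.4980
2 0.8890 -0.5536 -1.8817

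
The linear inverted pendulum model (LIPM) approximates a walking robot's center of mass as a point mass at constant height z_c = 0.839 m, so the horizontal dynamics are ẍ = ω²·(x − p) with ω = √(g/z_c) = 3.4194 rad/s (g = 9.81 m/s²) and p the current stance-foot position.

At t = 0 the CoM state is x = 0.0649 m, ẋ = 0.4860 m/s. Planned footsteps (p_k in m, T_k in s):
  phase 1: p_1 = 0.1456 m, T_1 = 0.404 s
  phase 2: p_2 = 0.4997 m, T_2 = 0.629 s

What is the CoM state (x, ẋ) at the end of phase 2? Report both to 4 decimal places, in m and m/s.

phase 1: p=0.1456, T=0.404, ωT=1.381438, cosh=2.115919, sinh=1.864701; start (x,ẋ)=(0.064900, 0.486000) → end (x,ẋ)=(0.239876, 0.513780)
phase 2: p=0.4997, T=0.629, ωT=2.150803, cosh=4.354071, sinh=4.237680; start (x,ẋ)=(0.239876, 0.513780) → end (x,ẋ)=(0.005137, -1.527902)

x = 0.0051, ẋ = -1.5279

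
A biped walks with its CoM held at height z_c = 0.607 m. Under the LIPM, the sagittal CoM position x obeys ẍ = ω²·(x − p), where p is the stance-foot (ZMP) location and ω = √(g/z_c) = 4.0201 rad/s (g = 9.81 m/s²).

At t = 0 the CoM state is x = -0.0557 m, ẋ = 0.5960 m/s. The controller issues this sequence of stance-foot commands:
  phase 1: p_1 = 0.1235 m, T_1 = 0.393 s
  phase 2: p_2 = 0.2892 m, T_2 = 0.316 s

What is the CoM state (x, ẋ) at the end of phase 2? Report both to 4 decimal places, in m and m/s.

x = -0.3062, ẋ = -2.1304

phase 1: p=0.1235, T=0.393, ωT=1.579899, cosh=2.530231, sinh=2.324236; start (x,ẋ)=(-0.055700, 0.596000) → end (x,ẋ)=(0.014662, -0.166366)
phase 2: p=0.2892, T=0.316, ωT=1.270352, cosh=1.921419, sinh=1.640686; start (x,ẋ)=(0.014662, -0.166366) → end (x,ẋ)=(-0.306200, -2.130434)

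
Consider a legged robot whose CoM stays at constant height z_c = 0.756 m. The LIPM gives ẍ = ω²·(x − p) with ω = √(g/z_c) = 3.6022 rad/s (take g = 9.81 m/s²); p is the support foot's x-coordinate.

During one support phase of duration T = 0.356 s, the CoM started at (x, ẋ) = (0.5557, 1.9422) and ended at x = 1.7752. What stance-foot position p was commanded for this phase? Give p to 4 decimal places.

p = 0.2132

ωT = 3.6022·0.356 = 1.282383; cosh(ωT) = 1.941298, sinh(ωT) = 1.663923
x(T) = p + (x₀−p)·cosh(ωT) + (ẋ₀/ω)·sinh(ωT) ⇒ p·(1 − cosh) = x(T) − x₀·cosh − (ẋ₀/ω)·sinh
numerator   = 1.7752 − (0.5557)·1.941298 − (1.9422/3.6022)·1.663923 = -0.200718
denominator = 1 − 1.941298 = -0.941298
p = -0.200718 / -0.941298 = 0.2132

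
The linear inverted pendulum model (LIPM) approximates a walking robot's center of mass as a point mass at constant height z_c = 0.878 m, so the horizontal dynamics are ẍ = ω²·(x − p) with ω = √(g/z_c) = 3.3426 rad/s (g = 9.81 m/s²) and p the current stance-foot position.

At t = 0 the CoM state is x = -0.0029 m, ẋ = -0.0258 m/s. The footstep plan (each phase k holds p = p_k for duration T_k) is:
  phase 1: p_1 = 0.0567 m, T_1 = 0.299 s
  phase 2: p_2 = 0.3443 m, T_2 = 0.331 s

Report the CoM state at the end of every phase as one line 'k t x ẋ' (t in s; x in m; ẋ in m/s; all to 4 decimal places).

1 0.2990 -0.0443 -0.2737
2 0.6300 -0.4177 -2.2079

phase 1: p=0.0567, T=0.299, ωT=0.999437, cosh=1.542420, sinh=1.174333; start (x,ẋ)=(-0.002900, -0.025800) → end (x,ẋ)=(-0.044292, -0.273744)
phase 2: p=0.3443, T=0.331, ωT=1.106401, cosh=1.677102, sinh=1.346354; start (x,ẋ)=(-0.044292, -0.273744) → end (x,ẋ)=(-0.417669, -2.207888)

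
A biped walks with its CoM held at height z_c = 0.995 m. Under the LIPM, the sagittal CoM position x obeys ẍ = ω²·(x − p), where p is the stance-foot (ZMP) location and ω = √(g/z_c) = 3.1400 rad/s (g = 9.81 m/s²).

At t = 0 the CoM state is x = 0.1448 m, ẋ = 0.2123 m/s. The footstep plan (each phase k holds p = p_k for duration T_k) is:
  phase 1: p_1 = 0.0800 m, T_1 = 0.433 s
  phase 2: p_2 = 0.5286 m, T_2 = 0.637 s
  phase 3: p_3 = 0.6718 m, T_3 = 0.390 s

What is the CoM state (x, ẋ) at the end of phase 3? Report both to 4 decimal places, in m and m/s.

phase 1: p=0.0800, T=0.433, ωT=1.359620, cosh=2.075736, sinh=1.818977; start (x,ẋ)=(0.144800, 0.212300) → end (x,ẋ)=(0.337491, 0.810790)
phase 2: p=0.5286, T=0.637, ωT=2.000180, cosh=3.762849, sinh=3.627538; start (x,ẋ)=(0.337491, 0.810790) → end (x,ẋ)=(0.746166, 0.874062)
phase 3: p=0.6718, T=0.390, ωT=1.224600, cosh=1.848340, sinh=1.554465; start (x,ẋ)=(0.746166, 0.874062) → end (x,ẋ)=(1.241960, 1.978544)

x = 1.2420, ẋ = 1.9785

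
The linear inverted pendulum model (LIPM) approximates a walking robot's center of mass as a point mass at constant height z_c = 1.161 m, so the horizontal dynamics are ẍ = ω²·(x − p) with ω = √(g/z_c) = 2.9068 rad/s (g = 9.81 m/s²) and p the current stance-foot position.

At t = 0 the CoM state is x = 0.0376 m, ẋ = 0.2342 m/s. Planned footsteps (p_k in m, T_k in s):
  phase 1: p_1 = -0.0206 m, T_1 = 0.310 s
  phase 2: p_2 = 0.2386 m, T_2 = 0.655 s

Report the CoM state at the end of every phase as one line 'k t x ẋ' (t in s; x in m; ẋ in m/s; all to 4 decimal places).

phase 1: p=-0.0206, T=0.310, ωT=0.901108, cosh=1.434225, sinh=1.028105; start (x,ẋ)=(0.037600, 0.234200) → end (x,ẋ)=(0.145706, 0.509826)
phase 2: p=0.2386, T=0.655, ωT=1.903954, cosh=3.430681, sinh=3.281702; start (x,ẋ)=(0.145706, 0.509826) → end (x,ẋ)=(0.495491, 0.862911)

1 0.3100 0.1457 0.5098
2 0.9650 0.4955 0.8629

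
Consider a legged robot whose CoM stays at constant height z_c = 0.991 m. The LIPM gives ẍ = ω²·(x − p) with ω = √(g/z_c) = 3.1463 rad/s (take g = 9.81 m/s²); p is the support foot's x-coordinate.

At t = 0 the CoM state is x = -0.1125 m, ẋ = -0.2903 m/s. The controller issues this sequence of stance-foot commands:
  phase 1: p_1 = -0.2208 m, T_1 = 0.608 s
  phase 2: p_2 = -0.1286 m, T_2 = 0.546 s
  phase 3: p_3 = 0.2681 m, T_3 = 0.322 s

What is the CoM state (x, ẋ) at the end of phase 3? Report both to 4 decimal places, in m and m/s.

phase 1: p=-0.2208, T=0.608, ωT=1.912950, cosh=3.460343, sinh=3.312699; start (x,ẋ)=(-0.112500, -0.290300) → end (x,ẋ)=(-0.151698, 0.124246)
phase 2: p=-0.1286, T=0.546, ωT=1.717880, cosh=2.876073, sinh=2.696627; start (x,ẋ)=(-0.151698, 0.124246) → end (x,ẋ)=(-0.088543, 0.161367)
phase 3: p=0.2681, T=0.322, ωT=1.013109, cosh=1.558619, sinh=1.195530; start (x,ẋ)=(-0.088543, 0.161367) → end (x,ẋ)=(-0.226455, -1.090002)

x = -0.2265, ẋ = -1.0900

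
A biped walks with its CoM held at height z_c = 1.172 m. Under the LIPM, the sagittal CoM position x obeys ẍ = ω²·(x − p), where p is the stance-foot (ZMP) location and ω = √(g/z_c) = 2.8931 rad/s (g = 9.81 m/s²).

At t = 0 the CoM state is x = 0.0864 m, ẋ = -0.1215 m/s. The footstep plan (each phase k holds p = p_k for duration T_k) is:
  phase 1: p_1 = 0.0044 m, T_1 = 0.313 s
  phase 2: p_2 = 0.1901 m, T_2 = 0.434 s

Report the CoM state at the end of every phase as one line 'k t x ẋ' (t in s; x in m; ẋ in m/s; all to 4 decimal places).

1 0.3130 0.0789 0.0706
2 0.7470 0.0185 -0.3846

phase 1: p=0.0044, T=0.313, ωT=0.905540, cosh=1.438796, sinh=1.034472; start (x,ẋ)=(0.086400, -0.121500) → end (x,ẋ)=(0.078937, 0.070599)
phase 2: p=0.1901, T=0.434, ωT=1.255605, cosh=1.897433, sinh=1.612530; start (x,ẋ)=(0.078937, 0.070599) → end (x,ẋ)=(0.018525, -0.384642)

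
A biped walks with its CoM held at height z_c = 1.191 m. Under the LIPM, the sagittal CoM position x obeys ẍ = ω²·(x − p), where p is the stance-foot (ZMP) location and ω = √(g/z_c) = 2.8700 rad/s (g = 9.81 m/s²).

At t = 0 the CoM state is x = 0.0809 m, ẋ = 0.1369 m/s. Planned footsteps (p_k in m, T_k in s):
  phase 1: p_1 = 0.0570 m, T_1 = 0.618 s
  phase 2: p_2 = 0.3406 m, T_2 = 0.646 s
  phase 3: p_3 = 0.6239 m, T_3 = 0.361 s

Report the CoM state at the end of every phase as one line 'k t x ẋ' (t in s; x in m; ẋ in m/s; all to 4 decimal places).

1 0.6180 0.2659 0.6112
2 1.2640 0.7596 1.3319
3 1.6250 1.4108 2.5927

phase 1: p=0.0570, T=0.618, ωT=1.773660, cosh=3.031045, sinh=2.861335; start (x,ẋ)=(0.080900, 0.136900) → end (x,ẋ)=(0.265929, 0.611218)
phase 2: p=0.3406, T=0.646, ωT=1.854020, cosh=3.271022, sinh=3.114416; start (x,ẋ)=(0.265929, 0.611218) → end (x,ẋ)=(0.759619, 1.331866)
phase 3: p=0.6239, T=0.361, ωT=1.036070, cosh=1.586483, sinh=1.231637; start (x,ẋ)=(0.759619, 1.331866) → end (x,ẋ)=(1.410775, 2.592721)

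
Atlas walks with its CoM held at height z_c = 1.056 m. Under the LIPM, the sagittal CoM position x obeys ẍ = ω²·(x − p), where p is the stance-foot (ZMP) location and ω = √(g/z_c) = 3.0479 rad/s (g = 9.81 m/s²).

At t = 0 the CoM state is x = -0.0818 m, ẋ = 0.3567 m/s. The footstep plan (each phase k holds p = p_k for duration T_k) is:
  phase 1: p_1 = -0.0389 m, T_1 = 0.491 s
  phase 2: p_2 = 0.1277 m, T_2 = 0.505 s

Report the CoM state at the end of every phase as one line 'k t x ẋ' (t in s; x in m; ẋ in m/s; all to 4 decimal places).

phase 1: p=-0.0389, T=0.491, ωT=1.496519, cosh=2.345012, sinh=2.121103; start (x,ẋ)=(-0.081800, 0.356700) → end (x,ẋ)=(0.108735, 0.559121)
phase 2: p=0.1277, T=0.505, ωT=1.539189, cosh=2.437683, sinh=2.223128; start (x,ẋ)=(0.108735, 0.559121) → end (x,ẋ)=(0.489290, 1.234453)

1 0.4910 0.1087 0.5591
2 0.9960 0.4893 1.2345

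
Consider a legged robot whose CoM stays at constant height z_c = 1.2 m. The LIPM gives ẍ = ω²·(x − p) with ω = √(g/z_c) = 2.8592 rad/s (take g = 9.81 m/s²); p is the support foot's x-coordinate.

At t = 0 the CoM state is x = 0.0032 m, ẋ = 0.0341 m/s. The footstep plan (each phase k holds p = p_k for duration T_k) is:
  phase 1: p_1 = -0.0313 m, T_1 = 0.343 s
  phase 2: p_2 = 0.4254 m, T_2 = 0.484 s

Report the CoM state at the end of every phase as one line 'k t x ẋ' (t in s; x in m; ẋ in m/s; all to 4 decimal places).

1 0.3430 0.0348 0.1649
2 0.8270 -0.2950 -1.7385

phase 1: p=-0.0313, T=0.343, ωT=0.980706, cosh=1.520692, sinh=1.145645; start (x,ẋ)=(0.003200, 0.034100) → end (x,ẋ)=(0.034827, 0.164865)
phase 2: p=0.4254, T=0.484, ωT=1.383853, cosh=2.120428, sinh=1.869817; start (x,ẋ)=(0.034827, 0.164865) → end (x,ẋ)=(-0.294966, -1.738489)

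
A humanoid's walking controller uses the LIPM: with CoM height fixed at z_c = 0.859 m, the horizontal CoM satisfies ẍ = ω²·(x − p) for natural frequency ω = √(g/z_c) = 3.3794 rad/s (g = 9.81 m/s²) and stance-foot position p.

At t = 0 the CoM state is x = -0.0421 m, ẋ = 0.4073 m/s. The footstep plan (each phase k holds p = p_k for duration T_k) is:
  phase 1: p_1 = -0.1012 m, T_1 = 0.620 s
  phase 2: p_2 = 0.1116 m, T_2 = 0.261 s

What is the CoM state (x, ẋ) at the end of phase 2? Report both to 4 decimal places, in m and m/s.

x = 1.5723, ẋ = 5.2446

phase 1: p=-0.1012, T=0.620, ωT=2.095228, cosh=4.125168, sinh=4.002126; start (x,ẋ)=(-0.042100, 0.407300) → end (x,ẋ)=(0.624951, 2.479496)
phase 2: p=0.1116, T=0.261, ωT=0.882023, cosh=1.414864, sinh=1.000919; start (x,ẋ)=(0.624951, 2.479496) → end (x,ẋ)=(1.572305, 5.244561)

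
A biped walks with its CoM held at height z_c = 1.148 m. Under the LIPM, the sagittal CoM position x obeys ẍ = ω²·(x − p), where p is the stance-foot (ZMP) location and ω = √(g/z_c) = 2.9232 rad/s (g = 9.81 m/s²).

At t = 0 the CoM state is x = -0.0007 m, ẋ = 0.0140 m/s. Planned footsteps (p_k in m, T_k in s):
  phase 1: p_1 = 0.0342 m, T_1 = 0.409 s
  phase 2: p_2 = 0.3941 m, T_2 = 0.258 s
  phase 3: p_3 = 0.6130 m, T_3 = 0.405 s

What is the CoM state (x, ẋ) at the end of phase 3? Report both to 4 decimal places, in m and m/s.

phase 1: p=0.0342, T=0.409, ωT=1.195589, cosh=1.804015, sinh=1.501489; start (x,ẋ)=(-0.000700, 0.014000) → end (x,ẋ)=(-0.021569, -0.127925)
phase 2: p=0.3941, T=0.258, ωT=0.754186, cosh=1.298137, sinh=0.827743; start (x,ẋ)=(-0.021569, -0.127925) → end (x,ẋ)=(-0.181719, -1.171841)
phase 3: p=0.6130, T=0.405, ωT=1.183896, cosh=1.786581, sinh=1.480497; start (x,ẋ)=(-0.181719, -1.171841) → end (x,ẋ)=(-1.400326, -5.532965)

x = -1.4003, ẋ = -5.5330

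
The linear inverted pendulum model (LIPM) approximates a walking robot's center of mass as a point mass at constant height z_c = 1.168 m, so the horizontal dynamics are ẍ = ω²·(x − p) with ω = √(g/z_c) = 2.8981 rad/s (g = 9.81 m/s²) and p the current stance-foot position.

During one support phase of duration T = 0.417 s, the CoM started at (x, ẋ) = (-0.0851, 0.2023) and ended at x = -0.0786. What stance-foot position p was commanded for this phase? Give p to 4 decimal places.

p = 0.0363

ωT = 2.8981·0.417 = 1.208508; cosh(ωT) = 1.823563, sinh(ωT) = 1.524921
x(T) = p + (x₀−p)·cosh(ωT) + (ẋ₀/ω)·sinh(ωT) ⇒ p·(1 − cosh) = x(T) − x₀·cosh − (ẋ₀/ω)·sinh
numerator   = -0.0786 − (-0.0851)·1.823563 − (0.2023/2.8981)·1.524921 = -0.029861
denominator = 1 − 1.823563 = -0.823563
p = -0.029861 / -0.823563 = 0.0363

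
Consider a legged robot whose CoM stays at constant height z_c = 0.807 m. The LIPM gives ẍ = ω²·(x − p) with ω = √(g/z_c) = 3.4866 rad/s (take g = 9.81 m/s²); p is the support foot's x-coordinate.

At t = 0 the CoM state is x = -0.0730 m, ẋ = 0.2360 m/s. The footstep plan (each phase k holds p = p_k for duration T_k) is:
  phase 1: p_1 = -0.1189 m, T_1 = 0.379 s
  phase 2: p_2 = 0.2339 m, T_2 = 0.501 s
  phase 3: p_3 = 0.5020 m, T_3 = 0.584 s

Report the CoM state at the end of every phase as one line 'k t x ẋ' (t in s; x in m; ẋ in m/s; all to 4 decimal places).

phase 1: p=-0.1189, T=0.379, ωT=1.321421, cosh=2.007751, sinh=1.740995; start (x,ẋ)=(-0.073000, 0.236000) → end (x,ẋ)=(0.091100, 0.752449)
phase 2: p=0.2339, T=0.501, ωT=1.746787, cosh=2.955237, sinh=2.780904; start (x,ẋ)=(0.091100, 0.752449) → end (x,ẋ)=(0.412043, 0.839089)
phase 3: p=0.5020, T=0.584, ωT=2.036174, cosh=3.895886, sinh=3.765359; start (x,ẋ)=(0.412043, 0.839089) → end (x,ẋ)=(1.057714, 2.088015)

1 0.3790 0.0911 0.7524
2 0.8800 0.4120 0.8391
3 1.4640 1.0577 2.0880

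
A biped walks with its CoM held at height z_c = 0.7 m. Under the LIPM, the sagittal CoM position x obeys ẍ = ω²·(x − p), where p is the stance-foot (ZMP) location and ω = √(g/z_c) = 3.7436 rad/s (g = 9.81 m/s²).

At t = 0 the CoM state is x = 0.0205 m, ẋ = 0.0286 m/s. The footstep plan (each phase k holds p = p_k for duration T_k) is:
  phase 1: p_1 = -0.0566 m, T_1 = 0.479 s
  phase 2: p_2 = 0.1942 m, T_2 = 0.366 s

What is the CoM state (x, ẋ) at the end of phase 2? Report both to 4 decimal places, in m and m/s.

phase 1: p=-0.0566, T=0.479, ωT=1.793184, cosh=3.087493, sinh=2.921063; start (x,ẋ)=(0.020500, 0.028600) → end (x,ẋ)=(0.203762, 0.931413)
phase 2: p=0.1942, T=0.366, ωT=1.370158, cosh=2.095019, sinh=1.840952; start (x,ẋ)=(0.203762, 0.931413) → end (x,ẋ)=(0.672264, 2.017226)

x = 0.6723, ẋ = 2.0172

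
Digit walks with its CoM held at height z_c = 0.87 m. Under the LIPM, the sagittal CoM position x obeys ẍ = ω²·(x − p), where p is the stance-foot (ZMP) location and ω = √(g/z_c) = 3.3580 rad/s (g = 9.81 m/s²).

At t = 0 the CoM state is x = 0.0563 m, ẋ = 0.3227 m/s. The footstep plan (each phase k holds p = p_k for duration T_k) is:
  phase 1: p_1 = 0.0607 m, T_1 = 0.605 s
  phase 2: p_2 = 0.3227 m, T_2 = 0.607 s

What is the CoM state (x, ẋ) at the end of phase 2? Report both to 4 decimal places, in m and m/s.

phase 1: p=0.0607, T=0.605, ωT=2.031590, cosh=3.878665, sinh=3.747538; start (x,ẋ)=(0.056300, 0.322700) → end (x,ẋ)=(0.403768, 1.196274)
phase 2: p=0.3227, T=0.607, ωT=2.038306, cosh=3.903921, sinh=3.773672; start (x,ẋ)=(0.403768, 1.196274) → end (x,ẋ)=(1.983539, 5.697454)

x = 1.9835, ẋ = 5.6975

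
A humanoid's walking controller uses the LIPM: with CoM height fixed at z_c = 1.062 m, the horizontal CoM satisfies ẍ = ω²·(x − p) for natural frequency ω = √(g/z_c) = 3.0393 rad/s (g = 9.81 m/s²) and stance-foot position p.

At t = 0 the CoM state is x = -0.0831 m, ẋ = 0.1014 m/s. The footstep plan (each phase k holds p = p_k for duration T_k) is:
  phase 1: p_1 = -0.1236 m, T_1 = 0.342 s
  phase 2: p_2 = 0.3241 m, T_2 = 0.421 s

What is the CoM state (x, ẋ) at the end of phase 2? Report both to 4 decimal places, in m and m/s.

phase 1: p=-0.1236, T=0.342, ωT=1.039441, cosh=1.590644, sinh=1.236991; start (x,ẋ)=(-0.083100, 0.101400) → end (x,ẋ)=(-0.017909, 0.313555)
phase 2: p=0.3241, T=0.421, ωT=1.279545, cosh=1.936584, sinh=1.658420; start (x,ẋ)=(-0.017909, 0.313555) → end (x,ẋ)=(-0.167136, -1.116651)

x = -0.1671, ẋ = -1.1167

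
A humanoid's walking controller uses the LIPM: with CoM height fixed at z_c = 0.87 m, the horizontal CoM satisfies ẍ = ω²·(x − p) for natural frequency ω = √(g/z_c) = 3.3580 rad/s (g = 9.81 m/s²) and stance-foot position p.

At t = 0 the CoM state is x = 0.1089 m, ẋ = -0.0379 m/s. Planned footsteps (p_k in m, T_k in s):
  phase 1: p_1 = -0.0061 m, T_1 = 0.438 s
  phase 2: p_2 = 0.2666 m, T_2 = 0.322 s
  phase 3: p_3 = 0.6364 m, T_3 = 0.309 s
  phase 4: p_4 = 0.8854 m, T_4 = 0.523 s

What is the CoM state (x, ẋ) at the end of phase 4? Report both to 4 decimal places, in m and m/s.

phase 1: p=-0.0061, T=0.438, ωT=1.470804, cosh=2.291237, sinh=2.061496; start (x,ẋ)=(0.108900, -0.037900) → end (x,ẋ)=(0.234125, 0.709250)
phase 2: p=0.2666, T=0.322, ωT=1.081276, cosh=1.643801, sinh=1.304638; start (x,ẋ)=(0.234125, 0.709250) → end (x,ẋ)=(0.488773, 1.023595)
phase 3: p=0.6364, T=0.309, ωT=1.037622, cosh=1.588397, sinh=1.234100; start (x,ẋ)=(0.488773, 1.023595) → end (x,ẋ)=(0.778092, 1.014093)
phase 4: p=0.8854, T=0.523, ωT=1.756234, cosh=2.981641, sinh=2.808947; start (x,ẋ)=(0.778092, 1.014093) → end (x,ẋ)=(1.413730, 2.011488)

x = 1.4137, ẋ = 2.0115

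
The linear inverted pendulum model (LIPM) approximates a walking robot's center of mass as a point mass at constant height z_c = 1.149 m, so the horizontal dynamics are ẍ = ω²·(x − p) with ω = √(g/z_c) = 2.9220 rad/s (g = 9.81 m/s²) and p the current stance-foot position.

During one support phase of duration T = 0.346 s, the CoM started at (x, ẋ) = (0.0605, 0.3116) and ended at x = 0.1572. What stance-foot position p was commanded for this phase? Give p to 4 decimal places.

ωT = 2.9220·0.346 = 1.011012; cosh(ωT) = 1.556116, sinh(ωT) = 1.192265
x(T) = p + (x₀−p)·cosh(ωT) + (ẋ₀/ω)·sinh(ωT) ⇒ p·(1 − cosh) = x(T) − x₀·cosh − (ẋ₀/ω)·sinh
numerator   = 0.1572 − (0.0605)·1.556116 − (0.3116/2.9220)·1.192265 = -0.064087
denominator = 1 − 1.556116 = -0.556116
p = -0.064087 / -0.556116 = 0.1152

p = 0.1152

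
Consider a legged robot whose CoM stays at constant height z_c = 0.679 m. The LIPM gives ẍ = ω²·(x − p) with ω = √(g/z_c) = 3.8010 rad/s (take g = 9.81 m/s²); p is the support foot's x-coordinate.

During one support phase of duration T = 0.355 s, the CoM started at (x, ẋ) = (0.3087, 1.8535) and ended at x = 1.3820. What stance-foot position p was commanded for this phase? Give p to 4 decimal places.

p = 0.1227

ωT = 3.8010·0.355 = 1.349355; cosh(ωT) = 2.057173, sinh(ωT) = 1.797765
x(T) = p + (x₀−p)·cosh(ωT) + (ẋ₀/ω)·sinh(ωT) ⇒ p·(1 − cosh) = x(T) − x₀·cosh − (ẋ₀/ω)·sinh
numerator   = 1.3820 − (0.3087)·2.057173 − (1.8535/3.8010)·1.797765 = -0.129702
denominator = 1 − 2.057173 = -1.057173
p = -0.129702 / -1.057173 = 0.1227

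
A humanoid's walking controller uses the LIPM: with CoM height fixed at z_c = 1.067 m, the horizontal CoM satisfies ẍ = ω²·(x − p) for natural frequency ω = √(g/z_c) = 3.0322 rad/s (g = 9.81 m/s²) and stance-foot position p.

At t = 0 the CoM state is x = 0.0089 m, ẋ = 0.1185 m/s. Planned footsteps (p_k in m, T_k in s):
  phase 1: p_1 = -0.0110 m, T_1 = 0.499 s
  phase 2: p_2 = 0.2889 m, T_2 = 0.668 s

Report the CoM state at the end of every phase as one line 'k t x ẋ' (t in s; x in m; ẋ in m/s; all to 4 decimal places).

1 0.4990 0.1208 0.4124
2 1.1670 0.1472 -0.3080

phase 1: p=-0.0110, T=0.499, ωT=1.513068, cosh=2.380436, sinh=2.160203; start (x,ẋ)=(0.008900, 0.118500) → end (x,ẋ)=(0.120793, 0.412430)
phase 2: p=0.2889, T=0.668, ωT=2.025510, cosh=3.855950, sinh=3.724023; start (x,ẋ)=(0.120793, 0.412430) → end (x,ẋ)=(0.147216, -0.307957)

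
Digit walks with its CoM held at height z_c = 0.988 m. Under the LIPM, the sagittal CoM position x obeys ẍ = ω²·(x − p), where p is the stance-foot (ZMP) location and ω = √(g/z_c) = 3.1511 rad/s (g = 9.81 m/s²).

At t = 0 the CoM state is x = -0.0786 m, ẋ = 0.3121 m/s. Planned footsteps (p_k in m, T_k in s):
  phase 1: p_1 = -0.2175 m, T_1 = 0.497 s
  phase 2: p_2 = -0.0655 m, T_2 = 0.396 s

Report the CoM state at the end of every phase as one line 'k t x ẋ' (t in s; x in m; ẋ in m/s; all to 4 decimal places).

1 0.4970 0.3563 1.7818
2 0.8930 1.6331 5.4824

phase 1: p=-0.2175, T=0.497, ωT=1.566097, cosh=2.498391, sinh=2.289532; start (x,ẋ)=(-0.078600, 0.312100) → end (x,ẋ)=(0.356293, 1.781848)
phase 2: p=-0.0655, T=0.396, ωT=1.247836, cosh=1.884961, sinh=1.597836; start (x,ẋ)=(0.356293, 1.781848) → end (x,ẋ)=(1.633089, 5.482415)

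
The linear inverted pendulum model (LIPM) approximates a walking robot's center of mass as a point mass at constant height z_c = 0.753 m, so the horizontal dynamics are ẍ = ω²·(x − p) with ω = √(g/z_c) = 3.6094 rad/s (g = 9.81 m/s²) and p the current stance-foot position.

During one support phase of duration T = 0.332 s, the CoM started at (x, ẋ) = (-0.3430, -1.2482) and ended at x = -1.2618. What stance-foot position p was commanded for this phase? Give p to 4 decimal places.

ωT = 3.6094·0.332 = 1.198321; cosh(ωT) = 1.808123, sinh(ωT) = 1.506423
x(T) = p + (x₀−p)·cosh(ωT) + (ẋ₀/ω)·sinh(ωT) ⇒ p·(1 − cosh) = x(T) − x₀·cosh − (ẋ₀/ω)·sinh
numerator   = -1.2618 − (-0.3430)·1.808123 − (-1.2482/3.6094)·1.506423 = -0.120664
denominator = 1 − 1.808123 = -0.808123
p = -0.120664 / -0.808123 = 0.1493

p = 0.1493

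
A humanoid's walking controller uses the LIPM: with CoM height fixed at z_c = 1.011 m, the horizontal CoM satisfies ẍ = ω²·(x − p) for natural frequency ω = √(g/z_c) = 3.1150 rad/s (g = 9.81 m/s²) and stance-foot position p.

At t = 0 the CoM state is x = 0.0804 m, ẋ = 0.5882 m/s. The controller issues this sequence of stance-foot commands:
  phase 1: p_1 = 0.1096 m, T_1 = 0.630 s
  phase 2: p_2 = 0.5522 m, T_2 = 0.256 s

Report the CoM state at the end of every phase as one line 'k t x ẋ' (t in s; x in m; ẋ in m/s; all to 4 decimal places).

phase 1: p=0.1096, T=0.630, ωT=1.962450, cosh=3.628628, sinh=3.488114; start (x,ẋ)=(0.080400, 0.588200) → end (x,ẋ)=(0.662299, 1.817087)
phase 2: p=0.5522, T=0.256, ωT=0.797440, cosh=1.335166, sinh=0.884685; start (x,ẋ)=(0.662299, 1.817087) → end (x,ẋ)=(1.215267, 2.729521)

1 0.6300 0.6623 1.8171
2 0.8860 1.2153 2.7295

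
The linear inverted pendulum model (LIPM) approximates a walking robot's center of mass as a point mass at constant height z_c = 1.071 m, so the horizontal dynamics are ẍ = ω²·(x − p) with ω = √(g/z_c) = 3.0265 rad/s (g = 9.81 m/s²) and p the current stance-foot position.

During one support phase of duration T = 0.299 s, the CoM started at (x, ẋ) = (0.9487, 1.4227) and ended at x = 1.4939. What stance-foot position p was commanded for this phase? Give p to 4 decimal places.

ωT = 3.0265·0.299 = 0.904923; cosh(ωT) = 1.438158, sinh(ωT) = 1.033585
x(T) = p + (x₀−p)·cosh(ωT) + (ẋ₀/ω)·sinh(ωT) ⇒ p·(1 − cosh) = x(T) − x₀·cosh − (ẋ₀/ω)·sinh
numerator   = 1.4939 − (0.9487)·1.438158 − (1.4227/3.0265)·1.033585 = -0.356349
denominator = 1 − 1.438158 = -0.438158
p = -0.356349 / -0.438158 = 0.8133

p = 0.8133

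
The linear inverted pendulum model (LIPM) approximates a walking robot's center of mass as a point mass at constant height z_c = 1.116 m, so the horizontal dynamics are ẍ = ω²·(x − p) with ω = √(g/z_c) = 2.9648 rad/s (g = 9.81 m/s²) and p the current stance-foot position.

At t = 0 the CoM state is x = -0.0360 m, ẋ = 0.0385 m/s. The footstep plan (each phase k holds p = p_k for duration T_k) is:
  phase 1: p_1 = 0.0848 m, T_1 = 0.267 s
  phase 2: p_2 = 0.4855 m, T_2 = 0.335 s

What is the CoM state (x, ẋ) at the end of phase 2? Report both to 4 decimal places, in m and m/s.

x = -0.4621, ẋ = -2.3027

phase 1: p=0.0848, T=0.267, ωT=0.791602, cosh=1.330023, sinh=0.876905; start (x,ẋ)=(-0.036000, 0.038500) → end (x,ẋ)=(-0.064480, -0.262856)
phase 2: p=0.4855, T=0.335, ωT=0.993208, cosh=1.535134, sinh=1.164748; start (x,ẋ)=(-0.064480, -0.262856) → end (x,ẋ)=(-0.462058, -2.302732)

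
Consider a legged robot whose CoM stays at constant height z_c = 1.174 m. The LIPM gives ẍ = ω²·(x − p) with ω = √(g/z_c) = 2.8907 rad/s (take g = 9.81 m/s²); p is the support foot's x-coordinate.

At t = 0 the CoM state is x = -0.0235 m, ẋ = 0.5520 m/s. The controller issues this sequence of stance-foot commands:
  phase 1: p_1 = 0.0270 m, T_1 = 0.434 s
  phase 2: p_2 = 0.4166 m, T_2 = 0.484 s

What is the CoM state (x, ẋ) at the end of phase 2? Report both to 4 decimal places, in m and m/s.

x = 0.5684, ẋ = 0.7660

phase 1: p=0.0270, T=0.434, ωT=1.254564, cosh=1.895754, sinh=1.610554; start (x,ẋ)=(-0.023500, 0.552000) → end (x,ẋ)=(0.238811, 0.811347)
phase 2: p=0.4166, T=0.484, ωT=1.399099, cosh=2.149183, sinh=1.902364; start (x,ẋ)=(0.238811, 0.811347) → end (x,ẋ)=(0.568446, 0.766045)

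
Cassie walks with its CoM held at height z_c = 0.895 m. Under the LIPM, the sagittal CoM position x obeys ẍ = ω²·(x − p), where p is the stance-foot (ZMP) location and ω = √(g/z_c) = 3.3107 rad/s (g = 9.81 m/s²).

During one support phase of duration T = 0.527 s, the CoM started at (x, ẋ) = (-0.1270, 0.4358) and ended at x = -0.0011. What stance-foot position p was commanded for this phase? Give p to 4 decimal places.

p = -0.0042

ωT = 3.3107·0.527 = 1.744739; cosh(ωT) = 2.949549, sinh(ωT) = 2.774858
x(T) = p + (x₀−p)·cosh(ωT) + (ẋ₀/ω)·sinh(ωT) ⇒ p·(1 − cosh) = x(T) − x₀·cosh − (ẋ₀/ω)·sinh
numerator   = -0.0011 − (-0.1270)·2.949549 − (0.4358/3.3107)·2.774858 = 0.008228
denominator = 1 − 2.949549 = -1.949549
p = 0.008228 / -1.949549 = -0.0042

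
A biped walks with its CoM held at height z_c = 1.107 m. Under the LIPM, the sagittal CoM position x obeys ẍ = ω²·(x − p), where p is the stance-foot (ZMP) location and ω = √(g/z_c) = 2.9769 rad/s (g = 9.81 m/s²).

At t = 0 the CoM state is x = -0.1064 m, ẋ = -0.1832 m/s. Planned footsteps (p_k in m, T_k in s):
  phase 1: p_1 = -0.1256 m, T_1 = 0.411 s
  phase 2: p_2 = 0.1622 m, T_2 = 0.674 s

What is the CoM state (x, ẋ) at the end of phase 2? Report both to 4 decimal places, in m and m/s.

x = -1.4608, ẋ = -4.7259

phase 1: p=-0.1256, T=0.411, ωT=1.223506, cosh=1.846640, sinh=1.552443; start (x,ẋ)=(-0.106400, -0.183200) → end (x,ẋ)=(-0.185683, -0.249572)
phase 2: p=0.1622, T=0.674, ωT=2.006431, cosh=3.785597, sinh=3.651129; start (x,ẋ)=(-0.185683, -0.249572) → end (x,ẋ)=(-1.460841, -4.725933)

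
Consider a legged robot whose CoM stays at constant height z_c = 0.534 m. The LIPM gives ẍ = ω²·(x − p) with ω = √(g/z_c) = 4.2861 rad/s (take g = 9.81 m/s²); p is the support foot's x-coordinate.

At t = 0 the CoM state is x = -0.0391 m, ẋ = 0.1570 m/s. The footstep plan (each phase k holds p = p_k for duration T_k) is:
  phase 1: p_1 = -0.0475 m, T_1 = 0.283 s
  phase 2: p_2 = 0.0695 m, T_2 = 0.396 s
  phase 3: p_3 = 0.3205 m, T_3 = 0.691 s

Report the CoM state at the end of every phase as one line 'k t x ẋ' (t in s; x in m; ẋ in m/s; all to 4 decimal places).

1 0.2830 0.0240 0.3426
2 0.6790 0.1521 0.4523
3 1.3700 -0.2945 -2.5753

phase 1: p=-0.0475, T=0.283, ωT=1.212966, cosh=1.830380, sinh=1.533066; start (x,ẋ)=(-0.039100, 0.157000) → end (x,ẋ)=(0.024031, 0.342565)
phase 2: p=0.0695, T=0.396, ωT=1.697296, cosh=2.821171, sinh=2.637993; start (x,ẋ)=(0.024031, 0.342565) → end (x,ẋ)=(0.152066, 0.452336)
phase 3: p=0.3205, T=0.691, ωT=2.961695, cosh=9.691221, sinh=9.639490; start (x,ẋ)=(0.152066, 0.452336) → end (x,ẋ)=(-0.294521, -2.575296)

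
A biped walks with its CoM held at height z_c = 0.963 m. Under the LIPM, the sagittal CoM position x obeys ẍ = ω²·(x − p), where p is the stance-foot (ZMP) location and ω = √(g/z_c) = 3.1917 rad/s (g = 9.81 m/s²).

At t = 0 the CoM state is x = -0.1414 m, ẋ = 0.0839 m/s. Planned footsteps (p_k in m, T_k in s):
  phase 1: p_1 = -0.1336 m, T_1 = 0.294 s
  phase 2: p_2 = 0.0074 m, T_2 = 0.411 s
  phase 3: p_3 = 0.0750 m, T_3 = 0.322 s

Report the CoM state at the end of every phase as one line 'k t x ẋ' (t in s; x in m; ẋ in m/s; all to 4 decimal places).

1 0.2940 -0.1166 0.0967
2 0.7050 -0.1874 -0.4891
3 1.0270 -0.5254 -1.7916

phase 1: p=-0.1336, T=0.294, ωT=0.938360, cosh=1.473528, sinh=1.082258; start (x,ẋ)=(-0.141400, 0.083900) → end (x,ẋ)=(-0.116644, 0.096686)
phase 2: p=0.0074, T=0.411, ωT=1.311789, cosh=1.991073, sinh=1.721736; start (x,ẋ)=(-0.116644, 0.096686) → end (x,ẋ)=(-0.187425, -0.489147)
phase 3: p=0.0750, T=0.322, ωT=1.027727, cosh=1.576263, sinh=1.218444; start (x,ẋ)=(-0.187425, -0.489147) → end (x,ẋ)=(-0.525385, -1.791571)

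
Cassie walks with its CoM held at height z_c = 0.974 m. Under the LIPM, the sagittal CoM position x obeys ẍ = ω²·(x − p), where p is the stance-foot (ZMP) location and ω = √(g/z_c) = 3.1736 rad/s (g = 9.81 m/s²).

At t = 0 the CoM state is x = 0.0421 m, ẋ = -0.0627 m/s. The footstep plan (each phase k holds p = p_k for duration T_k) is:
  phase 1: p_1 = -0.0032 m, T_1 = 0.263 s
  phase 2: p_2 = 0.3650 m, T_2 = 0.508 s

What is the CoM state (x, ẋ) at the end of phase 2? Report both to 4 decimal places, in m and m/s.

phase 1: p=-0.0032, T=0.263, ωT=0.834657, cosh=1.369023, sinh=0.935000; start (x,ẋ)=(0.042100, -0.062700) → end (x,ẋ)=(0.040344, 0.048582)
phase 2: p=0.3650, T=0.508, ωT=1.612189, cosh=2.606612, sinh=2.407161; start (x,ẋ)=(0.040344, 0.048582) → end (x,ẋ)=(-0.444403, -2.353531)

x = -0.4444, ẋ = -2.3535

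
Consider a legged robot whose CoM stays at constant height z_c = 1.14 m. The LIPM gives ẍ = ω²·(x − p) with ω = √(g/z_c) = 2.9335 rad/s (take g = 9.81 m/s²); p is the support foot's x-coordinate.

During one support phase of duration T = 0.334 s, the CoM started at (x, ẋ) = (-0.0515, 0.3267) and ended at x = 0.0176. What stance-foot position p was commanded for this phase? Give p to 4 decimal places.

ωT = 2.9335·0.334 = 0.979789; cosh(ωT) = 1.519642, sinh(ωT) = 1.144252
x(T) = p + (x₀−p)·cosh(ωT) + (ẋ₀/ω)·sinh(ωT) ⇒ p·(1 − cosh) = x(T) − x₀·cosh − (ẋ₀/ω)·sinh
numerator   = 0.0176 − (-0.0515)·1.519642 − (0.3267/2.9335)·1.144252 = -0.031572
denominator = 1 − 1.519642 = -0.519642
p = -0.031572 / -0.519642 = 0.0608

p = 0.0608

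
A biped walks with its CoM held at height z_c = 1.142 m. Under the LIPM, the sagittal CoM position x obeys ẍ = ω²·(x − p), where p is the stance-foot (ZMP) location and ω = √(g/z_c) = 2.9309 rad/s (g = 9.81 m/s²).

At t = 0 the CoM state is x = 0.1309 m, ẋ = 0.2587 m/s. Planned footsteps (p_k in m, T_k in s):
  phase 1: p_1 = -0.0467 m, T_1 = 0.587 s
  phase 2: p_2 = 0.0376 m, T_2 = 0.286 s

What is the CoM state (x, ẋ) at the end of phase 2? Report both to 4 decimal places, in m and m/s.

phase 1: p=-0.0467, T=0.587, ωT=1.720438, cosh=2.882982, sinh=2.703995; start (x,ẋ)=(0.130900, 0.258700) → end (x,ẋ)=(0.703990, 2.153332)
phase 2: p=0.0376, T=0.286, ωT=0.838237, cosh=1.372380, sinh=0.939908; start (x,ẋ)=(0.703990, 2.153332) → end (x,ẋ)=(1.642690, 4.790943)

x = 1.6427, ẋ = 4.7909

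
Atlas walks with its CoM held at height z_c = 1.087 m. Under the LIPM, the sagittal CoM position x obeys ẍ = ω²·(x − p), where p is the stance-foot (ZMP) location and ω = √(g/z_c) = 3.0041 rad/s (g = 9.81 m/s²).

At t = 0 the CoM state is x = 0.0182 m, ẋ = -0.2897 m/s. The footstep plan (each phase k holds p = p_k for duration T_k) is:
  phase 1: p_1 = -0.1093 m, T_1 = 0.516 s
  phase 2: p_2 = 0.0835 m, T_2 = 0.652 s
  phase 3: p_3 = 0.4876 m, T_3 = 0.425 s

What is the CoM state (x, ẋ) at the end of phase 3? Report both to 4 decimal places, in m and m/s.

phase 1: p=-0.1093, T=0.516, ωT=1.550116, cosh=2.462119, sinh=2.249896; start (x,ẋ)=(0.018200, -0.289700) → end (x,ẋ)=(-0.012348, 0.148485)
phase 2: p=0.0835, T=0.652, ωT=1.958673, cosh=3.615480, sinh=3.474434; start (x,ẋ)=(-0.012348, 0.148485) → end (x,ẋ)=(-0.091304, -0.463575)
phase 3: p=0.4876, T=0.425, ωT=1.276743, cosh=1.931944, sinh=1.652999; start (x,ẋ)=(-0.091304, -0.463575) → end (x,ẋ)=(-0.885892, -3.770309)

x = -0.8859, ẋ = -3.7703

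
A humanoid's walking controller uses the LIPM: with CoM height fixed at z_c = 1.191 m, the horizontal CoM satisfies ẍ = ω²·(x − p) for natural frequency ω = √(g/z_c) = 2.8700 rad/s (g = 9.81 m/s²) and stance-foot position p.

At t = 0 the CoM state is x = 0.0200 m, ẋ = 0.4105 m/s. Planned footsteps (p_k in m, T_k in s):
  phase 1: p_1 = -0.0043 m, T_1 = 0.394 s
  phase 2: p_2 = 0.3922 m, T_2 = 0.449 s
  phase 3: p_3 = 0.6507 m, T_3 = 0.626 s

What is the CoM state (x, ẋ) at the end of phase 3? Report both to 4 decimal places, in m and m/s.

x = 1.1733, ẋ = 1.6798

phase 1: p=-0.0043, T=0.394, ωT=1.130780, cosh=1.710427, sinh=1.387645; start (x,ẋ)=(0.020000, 0.410500) → end (x,ẋ)=(0.235740, 0.798906)
phase 2: p=0.3922, T=0.449, ωT=1.288630, cosh=1.951731, sinh=1.676082; start (x,ẋ)=(0.235740, 0.798906) → end (x,ẋ)=(0.553394, 0.806622)
phase 3: p=0.6507, T=0.626, ωT=1.796620, cosh=3.097546, sinh=2.931688; start (x,ẋ)=(0.553394, 0.806622) → end (x,ẋ)=(1.173250, 1.679823)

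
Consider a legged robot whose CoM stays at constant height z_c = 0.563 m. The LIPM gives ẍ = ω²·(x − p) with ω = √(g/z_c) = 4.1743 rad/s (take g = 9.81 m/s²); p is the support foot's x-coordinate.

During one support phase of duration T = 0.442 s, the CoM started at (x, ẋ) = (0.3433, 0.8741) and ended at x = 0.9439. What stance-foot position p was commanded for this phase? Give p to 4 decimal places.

ωT = 4.1743·0.442 = 1.845041; cosh(ωT) = 3.243188, sinh(ωT) = 3.085169
x(T) = p + (x₀−p)·cosh(ωT) + (ẋ₀/ω)·sinh(ωT) ⇒ p·(1 − cosh) = x(T) − x₀·cosh − (ẋ₀/ω)·sinh
numerator   = 0.9439 − (0.3433)·3.243188 − (0.8741/4.1743)·3.085169 = -0.815522
denominator = 1 − 3.243188 = -2.243188
p = -0.815522 / -2.243188 = 0.3636

p = 0.3636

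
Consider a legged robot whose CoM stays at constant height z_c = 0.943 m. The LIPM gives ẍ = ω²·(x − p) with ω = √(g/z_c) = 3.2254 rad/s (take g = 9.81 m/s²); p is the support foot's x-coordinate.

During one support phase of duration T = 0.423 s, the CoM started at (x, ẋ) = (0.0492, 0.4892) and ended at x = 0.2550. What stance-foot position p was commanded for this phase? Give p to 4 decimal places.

p = 0.1152

ωT = 3.2254·0.423 = 1.364344; cosh(ωT) = 2.084352, sinh(ωT) = 1.828804
x(T) = p + (x₀−p)·cosh(ωT) + (ẋ₀/ω)·sinh(ωT) ⇒ p·(1 − cosh) = x(T) − x₀·cosh − (ẋ₀/ω)·sinh
numerator   = 0.2550 − (0.0492)·2.084352 − (0.4892/3.2254)·1.828804 = -0.124927
denominator = 1 − 2.084352 = -1.084352
p = -0.124927 / -1.084352 = 0.1152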